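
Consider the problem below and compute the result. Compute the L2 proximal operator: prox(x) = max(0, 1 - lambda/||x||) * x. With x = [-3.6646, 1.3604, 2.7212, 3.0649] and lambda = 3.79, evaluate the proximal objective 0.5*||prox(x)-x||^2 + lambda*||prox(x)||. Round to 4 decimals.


Step 1: Compute ||x||.
||x|| = 5.6638
Step 2: Compute scaling factor.
scale = max(0, 1 - 3.79/5.6638) = 0.3308
Step 3: prox(x) = [-1.2124, 0.4501, 0.9003, 1.014]
||prox(x)|| = 1.8738
Step 4: Proximal objective.
0.5*||prox-x||^2 = 7.1821
lambda*||prox|| = 7.1017
Total = 14.2837


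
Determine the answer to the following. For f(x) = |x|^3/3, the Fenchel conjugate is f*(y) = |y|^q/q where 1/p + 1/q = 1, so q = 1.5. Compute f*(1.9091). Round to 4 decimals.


The conjugate exponent q satisfies 1/p + 1/q = 1.
p = 3, so q = 3/(3 - 1) = 1.5
|y|^q = 1.9091^1.5 = 2.6378
f*(1.9091) = 2.6378 / 1.5 = 1.7585


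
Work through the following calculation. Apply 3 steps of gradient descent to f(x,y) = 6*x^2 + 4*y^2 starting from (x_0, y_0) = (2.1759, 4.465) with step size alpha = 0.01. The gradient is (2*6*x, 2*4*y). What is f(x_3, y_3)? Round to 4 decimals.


Gradient descent on f(x,y) = 6*x^2 + 4*y^2.
Starting point: (2.1759, 4.465), alpha = 0.01
Step 1: grad_x = 2*6*2.1759 = 26.1108, grad_y = 2*4*4.465 = 35.72
  x_1 = 2.1759 - 0.01*26.1108 = 1.9148
  y_1 = 4.465 - 0.01*35.72 = 4.1078
Step 2: grad_x = 2*6*1.9148 = 22.9775, grad_y = 2*4*4.1078 = 32.8624
  x_2 = 1.9148 - 0.01*22.9775 = 1.685
  y_2 = 4.1078 - 0.01*32.8624 = 3.7792
Step 3: grad_x = 2*6*1.685 = 20.2202, grad_y = 2*4*3.7792 = 30.2334
  x_3 = 1.685 - 0.01*20.2202 = 1.4828
  y_3 = 3.7792 - 0.01*30.2334 = 3.4768
f(1.4828, 3.4768) = 6*1.4828^2 + 4*3.4768^2 = 61.5462


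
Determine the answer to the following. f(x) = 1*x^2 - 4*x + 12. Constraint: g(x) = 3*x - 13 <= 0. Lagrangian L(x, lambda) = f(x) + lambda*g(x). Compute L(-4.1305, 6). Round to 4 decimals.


Step 1: Evaluate f(x).
f(-4.1305) = 1*(-4.1305)^2 - 4*(-4.1305) + 12 = 45.583
Step 2: Evaluate g(x).
g(-4.1305) = 3*-4.1305 - 13 = -25.3915
Step 3: Compute Lagrangian.
L = 45.583 + 6*-25.3915 = -106.766


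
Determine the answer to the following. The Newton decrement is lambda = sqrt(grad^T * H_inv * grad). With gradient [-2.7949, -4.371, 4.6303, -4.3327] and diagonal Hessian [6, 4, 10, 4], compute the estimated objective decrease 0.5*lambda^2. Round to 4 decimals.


Step 1: H is diagonal, so H^(-1) * g = [-0.4658, -1.0928, 0.463, -1.0832].
Step 2: g^T H^(-1) g = sum_i g_i^2 / H_ii
  = (-2.7949)^2/6 + (-4.371)^2/4 + (4.6303)^2/10 + (-4.3327)^2/4
  = 1.3019 + 4.7764 + 2.144 + 4.6931 = 12.9154
Step 3: Objective decrease = 0.5 * g^T H^(-1) g = 6.4577


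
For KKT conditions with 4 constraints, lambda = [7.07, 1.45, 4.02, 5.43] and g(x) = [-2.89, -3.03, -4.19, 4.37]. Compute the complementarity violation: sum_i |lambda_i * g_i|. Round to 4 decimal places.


KKT complementary slackness check:
lambda_1 * g_1 = 7.07 * -2.89 = -20.4323
lambda_2 * g_2 = 1.45 * -3.03 = -4.3935
lambda_3 * g_3 = 4.02 * -4.19 = -16.8438
lambda_4 * g_4 = 5.43 * 4.37 = 23.7291
Total violation = 20.4323 + 4.3935 + 16.8438 + 23.7291 = 65.3987


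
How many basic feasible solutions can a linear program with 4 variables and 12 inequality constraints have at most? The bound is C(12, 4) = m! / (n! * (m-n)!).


Each vertex corresponds to some choice of n active constraints out of m, so the number of vertices is at most C(m, n) = m! / (n!(m-n)!).
m = 12, n = 4
Numerator: 12 * 11 * 10 * 9
Denominator: 4! = 24
C(12, 4) = 495


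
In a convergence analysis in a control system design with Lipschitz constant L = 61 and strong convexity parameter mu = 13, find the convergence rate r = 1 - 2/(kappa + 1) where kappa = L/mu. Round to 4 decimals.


Step 1: Compute the condition number.
kappa = L/mu = 61/13 = 4.6923
Step 2: Compute the convergence rate.
r = 1 - 2/(kappa + 1) = 1 - 2*mu/(L + mu) = (L - mu)/(L + mu) = 48/74 = 0.6486


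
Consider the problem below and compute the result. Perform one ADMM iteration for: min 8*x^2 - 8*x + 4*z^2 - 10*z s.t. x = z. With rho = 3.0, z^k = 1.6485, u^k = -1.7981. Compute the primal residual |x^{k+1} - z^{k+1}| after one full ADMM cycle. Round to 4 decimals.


ADMM iteration with rho = 3.0, z^k = 1.6485, u^k = -1.7981
Step 1: x-update.
Minimize 8*x^2 - 8*x + (3.0/2)*(x - 1.6485 - 1.7981)^2
FOC: (2*8 + 3.0)*x = 8 + 3.0*(1.6485 + 1.7981)
x^{k+1} = 0.9653
Step 2: z-update.
Minimize 4*z^2 - 10*z + (3.0/2)*(0.9653 - z - 1.7981)^2
FOC: (2*4 + 3.0)*z = 10 + 3.0*(0.9653 - 1.7981)
z^{k+1} = 0.682
Step 3: u-update.
u^{k+1} = -1.7981 + 0.9653 - 0.682 = -1.5148
Step 4: Primal residual = |0.9653 - 0.682| = 0.2833


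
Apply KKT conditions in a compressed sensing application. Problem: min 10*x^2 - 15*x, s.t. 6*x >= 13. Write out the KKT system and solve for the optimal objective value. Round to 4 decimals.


Step 1: Try lambda = 0 (constraint inactive).
x_unc = 15/(2*10) = 0.75
Check: 6*0.75 = 4.5 < 13 -- violated!
Step 2: Constraint must be active: 6*x = 13
x* = 13/6 = 2.1667 (rounded; the exact value 13/6 is used below)
lambda = (2*10*(13/6) - 15)/6 = 4.7222
Step 3: Compute optimal value.
f(x*) = 10*(13/6)^2 - 15*(13/6) = 14.4444


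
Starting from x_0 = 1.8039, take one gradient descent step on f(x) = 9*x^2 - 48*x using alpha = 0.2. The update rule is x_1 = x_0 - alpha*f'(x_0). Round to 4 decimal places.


We compute the gradient at x_0 and apply the update.
f'(x) = 18*x - 48
f'(1.8039) = 18*1.8039 - 48 = -15.5298
x_1 = 1.8039 - 0.2*-15.5298 = 4.9099


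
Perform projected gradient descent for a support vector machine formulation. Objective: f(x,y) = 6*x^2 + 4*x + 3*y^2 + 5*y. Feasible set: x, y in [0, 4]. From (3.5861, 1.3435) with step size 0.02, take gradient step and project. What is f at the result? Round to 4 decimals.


Step 1: Compute gradient at (3.5861, 1.3435).
grad_x = 2*6*3.5861 + 4 = 47.0332
grad_y = 2*3*1.3435 + 5 = 13.061
Step 2: Gradient step.
x_raw = 3.5861 - 0.02*47.0332 = 2.6454
y_raw = 1.3435 - 0.02*13.061 = 1.0823
Step 3: Project onto [0, 4].
x_proj = clip(2.6454) = 2.6454
y_proj = clip(1.0823) = 1.0823
Step 4: Evaluate f.
f(2.6454, 1.0823) = 61.4971


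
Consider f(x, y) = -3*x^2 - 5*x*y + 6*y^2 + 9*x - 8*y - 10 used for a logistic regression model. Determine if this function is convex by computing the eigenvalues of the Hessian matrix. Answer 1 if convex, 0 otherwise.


The Hessian of f(x,y) = -3*x^2 - 5*x*y + 6*y^2 + 9*x - 8*y - 10 is:
H = [[-6, -5], [-5, 12]]
Trace = -6 + 12 = 6
Determinant = -6*12 - (-5)^2 = -97
Discriminant = (6)^2 - 4*-97 = 424.0
Eigenvalues: lambda_1 = -7.2956, lambda_2 = 13.2956
The function is not convex.

0


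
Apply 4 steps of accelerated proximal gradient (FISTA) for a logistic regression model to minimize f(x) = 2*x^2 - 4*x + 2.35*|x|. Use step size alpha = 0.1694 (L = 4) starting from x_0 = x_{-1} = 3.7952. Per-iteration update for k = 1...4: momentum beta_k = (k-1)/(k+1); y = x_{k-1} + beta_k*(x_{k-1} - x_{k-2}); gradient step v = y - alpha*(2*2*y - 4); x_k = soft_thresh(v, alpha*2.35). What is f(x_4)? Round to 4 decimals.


FISTA on f(x) = 2*x^2 - 4*x + 2.35*|x|
L = 4, alpha = 0.1694
Iteration 1: beta = 0.0, y = 3.7952 + 0.0*(3.7952 - 3.7952) = 3.7952
  grad(y) = 11.1808, v = y - alpha*grad = 1.9012
  prox(v) = soft_thresh(1.9012, 0.3981) = 1.5031
Iteration 2: beta = 0.3333, y = 1.5031 + 0.3333*(1.5031 - 3.7952) = 0.739
  grad(y) = -1.0438, v = y - alpha*grad = 0.9159
  prox(v) = soft_thresh(0.9159, 0.3981) = 0.5178
Iteration 3: beta = 0.5, y = 0.5178 + 0.5*(0.5178 - 1.5031) = 0.0251
  grad(y) = -3.8995, v = y - alpha*grad = 0.6857
  prox(v) = soft_thresh(0.6857, 0.3981) = 0.2876
Iteration 4: beta = 0.6, y = 0.2876 + 0.6*(0.2876 - 0.5178) = 0.1495
  grad(y) = -3.402, v = y - alpha*grad = 0.7258
  prox(v) = soft_thresh(0.7258, 0.3981) = 0.3277
f(x_4) = 2*0.3277^2 - 4*0.3277 + 2.35*|0.3277| = -0.3259


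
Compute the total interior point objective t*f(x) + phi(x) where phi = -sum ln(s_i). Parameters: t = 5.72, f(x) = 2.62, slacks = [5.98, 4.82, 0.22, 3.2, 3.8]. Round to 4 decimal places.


Step 1: Compute log-barrier.
ln values: [1.7884, 1.5728, -1.5141, 1.1632, 1.335]
phi = -(1.7884 + 1.5728 - 1.5141 + 1.1632 + 1.335) = -4.3452
Step 2: Compute augmented objective.
t*f(x) = 5.72*2.62 = 14.9864
Total = 14.9864 - 4.3452 = 10.6412


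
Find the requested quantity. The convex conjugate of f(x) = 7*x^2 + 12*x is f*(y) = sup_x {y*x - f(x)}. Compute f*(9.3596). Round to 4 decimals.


f*(y) = sup_x {y*x - a*x^2 - b*x} = sup_x {(y-b)*x - a*x^2}
FOC: (y - b) - 2a*x = 0 => x* = (y - b)/(2a)
x* = (9.3596 - 12)/(2*7) = -0.1886
f*(9.3596) = (y-b)^2/(4a) = (9.3596 - 12)^2/(4*7)
= 6.9717/28 = 0.249


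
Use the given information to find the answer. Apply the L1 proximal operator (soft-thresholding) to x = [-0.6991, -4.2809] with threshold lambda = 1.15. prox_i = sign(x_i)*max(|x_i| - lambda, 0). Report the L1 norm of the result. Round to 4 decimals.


Soft-thresholding with lambda = 1.15:
prox(-0.6991) = sign(-0.6991)*max(|-0.6991| - 1.15, 0) = 0.0
prox(-4.2809) = sign(-4.2809)*max(|-4.2809| - 1.15, 0) = -3.1309
prox(x) = [0.0, -3.1309]
||prox(x)||_1 = 0.0 + 3.1309 = 3.1309


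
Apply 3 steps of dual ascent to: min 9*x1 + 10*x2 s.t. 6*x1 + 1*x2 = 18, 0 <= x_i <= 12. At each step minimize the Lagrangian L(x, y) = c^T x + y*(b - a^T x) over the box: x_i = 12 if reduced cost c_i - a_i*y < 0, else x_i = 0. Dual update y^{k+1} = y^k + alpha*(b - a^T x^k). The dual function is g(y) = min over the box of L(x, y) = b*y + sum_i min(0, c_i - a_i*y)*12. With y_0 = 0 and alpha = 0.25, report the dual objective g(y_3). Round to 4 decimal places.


Dual ascent for LP: min 9*x1 + 10*x2, 6*x1 + 1*x2 = 18, 0 <= x_i <= 12
Step 1: y^k = 0.0, reduced costs: (9.0, 10.0)
  x^k = (0.0, 0.0), subgradient = b - a^T x = 18.0
  y^{k+1} = 0.0 + 0.25*18.0 = 4.5
Step 2: y^k = 4.5, reduced costs: (-18.0, 5.5)
  x^k = (12.0, 0.0), subgradient = b - a^T x = -54.0
  y^{k+1} = 4.5 + 0.25*-54.0 = -9.0
Step 3: y^k = -9.0, reduced costs: (63.0, 19.0)
  x^k = (0.0, 0.0), subgradient = b - a^T x = 18.0
  y^{k+1} = -9.0 + 0.25*18.0 = -4.5
Dual objective at y_3 = -4.5: reduced costs (36.0, 14.5), box minimizer x = (0.0, 0.0)
g(y_3) = b*y + (c1 - a1*y)*x1 + (c2 - a2*y)*x2 = 18*(-4.5) + 36.0*0.0 + 14.5*0.0 = -81.0 + 0.0 + 0.0 = -81.0


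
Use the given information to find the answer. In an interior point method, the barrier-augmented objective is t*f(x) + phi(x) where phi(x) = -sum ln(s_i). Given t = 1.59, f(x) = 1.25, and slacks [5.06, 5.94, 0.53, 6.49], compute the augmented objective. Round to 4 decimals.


Step 1: Compute log-barrier.
ln values: [1.6214, 1.7817, -0.6349, 1.8703]
phi = -(1.6214 + 1.7817 - 0.6349 + 1.8703) = -4.6385
Step 2: Compute augmented objective.
t*f(x) = 1.59*1.25 = 1.9875
Total = 1.9875 - 4.6385 = -2.651


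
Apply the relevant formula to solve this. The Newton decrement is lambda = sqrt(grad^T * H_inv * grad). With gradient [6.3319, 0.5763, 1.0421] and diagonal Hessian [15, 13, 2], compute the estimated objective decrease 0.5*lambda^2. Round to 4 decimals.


Step 1: H is diagonal, so H^(-1) * g = [0.4221, 0.0443, 0.5211].
Step 2: g^T H^(-1) g = sum_i g_i^2 / H_ii
  = (6.3319)^2/15 + (0.5763)^2/13 + (1.0421)^2/2
  = 2.6729 + 0.0255 + 0.543 = 3.2414
Step 3: Objective decrease = 0.5 * g^T H^(-1) g = 1.6207


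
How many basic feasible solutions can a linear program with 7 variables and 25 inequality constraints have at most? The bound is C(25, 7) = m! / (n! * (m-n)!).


Each vertex corresponds to some choice of n active constraints out of m, so the number of vertices is at most C(m, n) = m! / (n!(m-n)!).
m = 25, n = 7
Numerator: 25 * 24 * 23 * 22 * 21 * 20 * 19
Denominator: 7! = 5040
C(25, 7) = 480700


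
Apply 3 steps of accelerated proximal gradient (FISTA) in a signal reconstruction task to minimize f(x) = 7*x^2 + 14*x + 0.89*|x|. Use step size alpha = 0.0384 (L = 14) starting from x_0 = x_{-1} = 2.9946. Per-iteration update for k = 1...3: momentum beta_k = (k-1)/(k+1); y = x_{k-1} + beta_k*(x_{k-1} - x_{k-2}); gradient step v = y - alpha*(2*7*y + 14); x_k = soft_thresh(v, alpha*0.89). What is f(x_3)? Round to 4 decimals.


FISTA on f(x) = 7*x^2 + 14*x + 0.89*|x|
L = 14, alpha = 0.0384
Iteration 1: beta = 0.0, y = 2.9946 + 0.0*(2.9946 - 2.9946) = 2.9946
  grad(y) = 55.9244, v = y - alpha*grad = 0.8471
  prox(v) = soft_thresh(0.8471, 0.0342) = 0.8129
Iteration 2: beta = 0.3333, y = 0.8129 + 0.3333*(0.8129 - 2.9946) = 0.0857
  grad(y) = 15.1998, v = y - alpha*grad = -0.498
  prox(v) = soft_thresh(-0.498, 0.0342) = -0.4638
Iteration 3: beta = 0.5, y = -0.4638 + 0.5*(-0.4638 - 0.8129) = -1.1022
  grad(y) = -1.4302, v = y - alpha*grad = -1.0472
  prox(v) = soft_thresh(-1.0472, 0.0342) = -1.0131
f(x_3) = 7*(-1.0131)^2 + 14*(-1.0131) + 0.89*|-1.0131| = -6.0972


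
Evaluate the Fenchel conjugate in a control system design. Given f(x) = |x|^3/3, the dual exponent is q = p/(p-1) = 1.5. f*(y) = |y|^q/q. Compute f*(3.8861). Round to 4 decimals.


The conjugate exponent q satisfies 1/p + 1/q = 1.
p = 3, so q = 3/(3 - 1) = 1.5
|y|^q = 3.8861^1.5 = 7.6607
f*(3.8861) = 7.6607 / 1.5 = 5.1072


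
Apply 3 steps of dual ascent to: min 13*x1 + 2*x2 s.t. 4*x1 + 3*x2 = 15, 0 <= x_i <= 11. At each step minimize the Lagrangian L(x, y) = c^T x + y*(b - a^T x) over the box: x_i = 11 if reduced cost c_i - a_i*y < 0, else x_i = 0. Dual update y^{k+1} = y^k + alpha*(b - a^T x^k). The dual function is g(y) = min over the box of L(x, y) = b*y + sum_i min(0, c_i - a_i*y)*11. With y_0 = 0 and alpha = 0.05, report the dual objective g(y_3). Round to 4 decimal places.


Dual ascent for LP: min 13*x1 + 2*x2, 4*x1 + 3*x2 = 15, 0 <= x_i <= 11
Step 1: y^k = 0.0, reduced costs: (13.0, 2.0)
  x^k = (0.0, 0.0), subgradient = b - a^T x = 15.0
  y^{k+1} = 0.0 + 0.05*15.0 = 0.75
Step 2: y^k = 0.75, reduced costs: (10.0, -0.25)
  x^k = (0.0, 11.0), subgradient = b - a^T x = -18.0
  y^{k+1} = 0.75 + 0.05*-18.0 = -0.15
Step 3: y^k = -0.15, reduced costs: (13.6, 2.45)
  x^k = (0.0, 0.0), subgradient = b - a^T x = 15.0
  y^{k+1} = -0.15 + 0.05*15.0 = 0.6
Dual objective at y_3 = 0.6: reduced costs (10.6, 0.2), box minimizer x = (0.0, 0.0)
g(y_3) = b*y + (c1 - a1*y)*x1 + (c2 - a2*y)*x2 = 15*0.6 + 10.6*0.0 + 0.2*0.0 = 9.0 + 0.0 + 0.0 = 9.0


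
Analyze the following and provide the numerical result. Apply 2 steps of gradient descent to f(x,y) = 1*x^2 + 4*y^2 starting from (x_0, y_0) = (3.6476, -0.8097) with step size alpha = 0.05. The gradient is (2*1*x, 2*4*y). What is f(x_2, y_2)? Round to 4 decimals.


Gradient descent on f(x,y) = 1*x^2 + 4*y^2.
Starting point: (3.6476, -0.8097), alpha = 0.05
Step 1: grad_x = 2*1*3.6476 = 7.2952, grad_y = 2*4*-0.8097 = -6.4776
  x_1 = 3.6476 - 0.05*7.2952 = 3.2828
  y_1 = -0.8097 - 0.05*-6.4776 = -0.4858
Step 2: grad_x = 2*1*3.2828 = 6.5657, grad_y = 2*4*-0.4858 = -3.8866
  x_2 = 3.2828 - 0.05*6.5657 = 2.9546
  y_2 = -0.4858 - 0.05*-3.8866 = -0.2915
f(2.9546, -0.2915) = 1*2.9546^2 + 4*(-0.2915)^2 = 9.0693


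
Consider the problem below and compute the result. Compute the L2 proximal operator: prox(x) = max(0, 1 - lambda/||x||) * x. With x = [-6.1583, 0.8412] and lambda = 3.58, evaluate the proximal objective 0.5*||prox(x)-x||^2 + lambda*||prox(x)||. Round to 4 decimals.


Step 1: Compute ||x||.
||x|| = 6.2155
Step 2: Compute scaling factor.
scale = max(0, 1 - 3.58/6.2155) = 0.424
Step 3: prox(x) = [-2.6112, 0.3567]
||prox(x)|| = 2.6355
Step 4: Proximal objective.
0.5*||prox-x||^2 = 6.4082
lambda*||prox|| = 9.4351
Total = 15.8432


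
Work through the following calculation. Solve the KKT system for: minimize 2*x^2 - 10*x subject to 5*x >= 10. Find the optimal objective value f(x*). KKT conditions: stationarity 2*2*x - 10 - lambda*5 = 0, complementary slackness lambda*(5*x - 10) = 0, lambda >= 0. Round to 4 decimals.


Step 1: Try lambda = 0 (constraint inactive).
Stationarity: 2*2*x - 10 = 0
x* = 10/(2*2) = 2.5
Check constraint: 5*2.5 = 12.5 >= 10 -- satisfied.
Step 2: Compute optimal value.
f(x*) = 2*2.5^2 - 10*2.5 = -12.5


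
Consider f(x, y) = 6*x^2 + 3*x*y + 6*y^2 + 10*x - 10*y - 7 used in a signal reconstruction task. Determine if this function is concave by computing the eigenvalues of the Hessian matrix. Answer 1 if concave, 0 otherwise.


The Hessian of f(x,y) = 6*x^2 + 3*x*y + 6*y^2 + 10*x - 10*y - 7 is:
H = [[12, 3], [3, 12]]
Trace = 12 + 12 = 24
Determinant = 12*12 - (3)^2 = 135
Discriminant = (24)^2 - 4*135 = 36.0
Eigenvalues: lambda_1 = 9.0, lambda_2 = 15.0
The function is not concave.

0


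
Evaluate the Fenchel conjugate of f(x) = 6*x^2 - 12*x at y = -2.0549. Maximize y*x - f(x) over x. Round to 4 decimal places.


f*(y) = sup_x {y*x - a*x^2 - b*x} = sup_x {(y-b)*x - a*x^2}
FOC: (y - b) - 2a*x = 0 => x* = (y - b)/(2a)
x* = (-2.0549 + 12)/(2*6) = 0.8288
f*(-2.0549) = (y-b)^2/(4a) = (-2.0549 + 12)^2/(4*6)
= 98.905/24 = 4.121


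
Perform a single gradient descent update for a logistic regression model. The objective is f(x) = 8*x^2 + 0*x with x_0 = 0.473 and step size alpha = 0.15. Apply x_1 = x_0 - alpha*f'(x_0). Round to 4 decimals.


We compute the gradient at x_0 and apply the update.
f'(x) = 16*x + 0
f'(0.473) = 16*0.473 + 0 = 7.568
x_1 = 0.473 - 0.15*7.568 = -0.6622


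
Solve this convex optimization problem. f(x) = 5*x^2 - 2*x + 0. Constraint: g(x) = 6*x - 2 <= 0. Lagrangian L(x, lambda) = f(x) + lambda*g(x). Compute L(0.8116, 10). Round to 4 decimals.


Step 1: Evaluate f(x).
f(0.8116) = 5*0.8116^2 - 2*0.8116 + 0 = 1.6703
Step 2: Evaluate g(x).
g(0.8116) = 6*0.8116 - 2 = 2.8696
Step 3: Compute Lagrangian.
L = 1.6703 + 10*2.8696 = 30.3663


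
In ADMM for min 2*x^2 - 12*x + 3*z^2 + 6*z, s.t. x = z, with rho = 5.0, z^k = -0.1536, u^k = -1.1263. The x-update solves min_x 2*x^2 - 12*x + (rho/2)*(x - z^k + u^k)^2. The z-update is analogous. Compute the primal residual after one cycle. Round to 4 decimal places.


ADMM iteration with rho = 5.0, z^k = -0.1536, u^k = -1.1263
Step 1: x-update.
Minimize 2*x^2 - 12*x + (5.0/2)*(x + 0.1536 - 1.1263)^2
FOC: (2*2 + 5.0)*x = 12 + 5.0*(-0.1536 + 1.1263)
x^{k+1} = 1.8737
Step 2: z-update.
Minimize 3*z^2 + 6*z + (5.0/2)*(1.8737 - z - 1.1263)^2
FOC: (2*3 + 5.0)*z = -6 + 5.0*(1.8737 - 1.1263)
z^{k+1} = -0.2057
Step 3: u-update.
u^{k+1} = -1.1263 + 1.8737 + 0.2057 = 0.9531
Step 4: Primal residual = |1.8737 + 0.2057| = 2.0794


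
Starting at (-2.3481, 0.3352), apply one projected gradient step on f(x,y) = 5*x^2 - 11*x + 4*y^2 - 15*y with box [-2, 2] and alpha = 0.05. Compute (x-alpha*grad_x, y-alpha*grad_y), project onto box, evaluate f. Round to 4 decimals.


Step 1: Compute gradient at (-2.3481, 0.3352).
grad_x = 2*5*-2.3481 - 11 = -34.481
grad_y = 2*4*0.3352 - 15 = -12.3184
Step 2: Gradient step.
x_raw = -2.3481 - 0.05*-34.481 = -0.6241
y_raw = 0.3352 - 0.05*-12.3184 = 0.9511
Step 3: Project onto [-2, 2].
x_proj = clip(-0.6241) = -0.6241
y_proj = clip(0.9511) = 0.9511
Step 4: Evaluate f.
f(-0.6241, 0.9511) = -1.8365


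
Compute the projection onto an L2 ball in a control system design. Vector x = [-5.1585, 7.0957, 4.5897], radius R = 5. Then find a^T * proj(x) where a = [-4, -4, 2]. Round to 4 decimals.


Step 1: Compute ||x|| (intermediates to 6 decimals).
||x|| = sqrt((-5.1585)^2 + 7.0957^2 + 4.5897^2) = 9.900729
Step 2: Project.
Since ||x|| > R, scale = R/||x|| = 5/9.900729 = 0.505013, proj(x) = scale * x
proj(x) = [-2.60511, 3.583421, 2.317858]
Step 3: Dot product.
a^T * proj(x) = -4*(-2.60511) - 4*3.583421 + 2*2.317858 = 0.7225


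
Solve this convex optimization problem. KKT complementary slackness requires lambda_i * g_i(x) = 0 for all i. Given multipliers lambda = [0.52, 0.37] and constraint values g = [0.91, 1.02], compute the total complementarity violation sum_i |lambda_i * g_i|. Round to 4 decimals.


KKT complementary slackness check:
lambda_1 * g_1 = 0.52 * 0.91 = 0.4732
lambda_2 * g_2 = 0.37 * 1.02 = 0.3774
Total violation = 0.4732 + 0.3774 = 0.8506


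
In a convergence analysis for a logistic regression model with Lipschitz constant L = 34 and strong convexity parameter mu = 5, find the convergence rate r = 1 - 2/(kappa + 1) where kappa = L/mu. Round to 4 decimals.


Step 1: Compute the condition number.
kappa = L/mu = 34/5 = 6.8
Step 2: Compute the convergence rate.
r = 1 - 2/(kappa + 1) = 1 - 2*mu/(L + mu) = (L - mu)/(L + mu) = 29/39 = 0.7436


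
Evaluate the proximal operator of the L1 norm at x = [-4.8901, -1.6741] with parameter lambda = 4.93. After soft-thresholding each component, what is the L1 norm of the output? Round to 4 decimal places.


Soft-thresholding with lambda = 4.93:
prox(-4.8901) = sign(-4.8901)*max(|-4.8901| - 4.93, 0) = 0.0
prox(-1.6741) = sign(-1.6741)*max(|-1.6741| - 4.93, 0) = 0.0
prox(x) = [0.0, 0.0]
||prox(x)||_1 = 0.0 + 0.0 = 0.0


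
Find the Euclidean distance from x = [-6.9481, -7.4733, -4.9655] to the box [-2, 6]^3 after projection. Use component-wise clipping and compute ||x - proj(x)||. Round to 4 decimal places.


Project each component onto [-2, 6].
clip(-6.9481) = -2.0, clip(-7.4733) = -2.0, clip(-4.9655) = -2.0
Projection = [-2.0, -2.0, -2.0]
Squared diffs: [24.4837, 29.957, 8.7942]
Distance = sqrt(63.2349) = 7.952


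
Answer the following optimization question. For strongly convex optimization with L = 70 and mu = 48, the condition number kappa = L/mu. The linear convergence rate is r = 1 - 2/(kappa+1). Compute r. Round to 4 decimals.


Step 1: Compute the condition number.
kappa = L/mu = 70/48 = 1.4583
Step 2: Compute the convergence rate.
r = 1 - 2/(kappa + 1) = 1 - 2*mu/(L + mu) = (L - mu)/(L + mu) = 22/118 = 0.1864


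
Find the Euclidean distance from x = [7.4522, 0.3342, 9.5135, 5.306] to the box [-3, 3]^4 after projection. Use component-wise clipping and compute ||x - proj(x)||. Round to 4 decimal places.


Project each component onto [-3, 3].
clip(7.4522) = 3.0, clip(0.3342) = 0.3342, clip(9.5135) = 3.0, clip(5.306) = 3.0
Projection = [3.0, 0.3342, 3.0, 3.0]
Squared diffs: [19.8221, 0.0, 42.4257, 5.3176]
Distance = sqrt(67.5654) = 8.2198


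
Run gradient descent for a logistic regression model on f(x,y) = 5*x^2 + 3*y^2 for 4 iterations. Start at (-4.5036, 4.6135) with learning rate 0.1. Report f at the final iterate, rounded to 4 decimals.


Gradient descent on f(x,y) = 5*x^2 + 3*y^2.
Starting point: (-4.5036, 4.6135), alpha = 0.1
Step 1: grad_x = 2*5*-4.5036 = -45.036, grad_y = 2*3*4.6135 = 27.681
  x_1 = -4.5036 - 0.1*-45.036 = 0.0
  y_1 = 4.6135 - 0.1*27.681 = 1.8454
Step 2: grad_x = 2*5*0.0 = 0.0, grad_y = 2*3*1.8454 = 11.0724
  x_2 = 0.0 - 0.1*0.0 = 0.0
  y_2 = 1.8454 - 0.1*11.0724 = 0.7382
Step 3: grad_x = 2*5*0.0 = 0.0, grad_y = 2*3*0.7382 = 4.429
  x_3 = 0.0 - 0.1*0.0 = 0.0
  y_3 = 0.7382 - 0.1*4.429 = 0.2953
Step 4: grad_x = 2*5*0.0 = 0.0, grad_y = 2*3*0.2953 = 1.7716
  x_4 = 0.0 - 0.1*0.0 = 0.0
  y_4 = 0.2953 - 0.1*1.7716 = 0.1181
f(0.0, 0.1181) = 5*0.0^2 + 3*0.1181^2 = 0.0418


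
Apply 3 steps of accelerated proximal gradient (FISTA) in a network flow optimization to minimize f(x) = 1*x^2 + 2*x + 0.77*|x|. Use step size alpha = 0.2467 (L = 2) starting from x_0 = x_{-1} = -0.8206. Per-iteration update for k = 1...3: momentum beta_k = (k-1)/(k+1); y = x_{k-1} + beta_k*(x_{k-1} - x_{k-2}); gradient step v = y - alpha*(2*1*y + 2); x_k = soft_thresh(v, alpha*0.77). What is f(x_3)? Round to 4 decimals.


FISTA on f(x) = 1*x^2 + 2*x + 0.77*|x|
L = 2, alpha = 0.2467
Iteration 1: beta = 0.0, y = -0.8206 + 0.0*(-0.8206 + 0.8206) = -0.8206
  grad(y) = 0.3588, v = y - alpha*grad = -0.9091
  prox(v) = soft_thresh(-0.9091, 0.19) = -0.7192
Iteration 2: beta = 0.3333, y = -0.7192 + 0.3333*(-0.7192 + 0.8206) = -0.6853
  grad(y) = 0.6293, v = y - alpha*grad = -0.8406
  prox(v) = soft_thresh(-0.8406, 0.19) = -0.6506
Iteration 3: beta = 0.5, y = -0.6506 + 0.5*(-0.6506 + 0.7192) = -0.6164
  grad(y) = 0.7673, v = y - alpha*grad = -0.8057
  prox(v) = soft_thresh(-0.8057, 0.19) = -0.6157
f(x_3) = 1*(-0.6157)^2 + 2*(-0.6157) + 0.77*|-0.6157| = -0.3782


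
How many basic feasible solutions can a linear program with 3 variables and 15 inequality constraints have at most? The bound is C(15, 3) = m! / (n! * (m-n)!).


Each vertex corresponds to some choice of n active constraints out of m, so the number of vertices is at most C(m, n) = m! / (n!(m-n)!).
m = 15, n = 3
Numerator: 15 * 14 * 13
Denominator: 3! = 6
C(15, 3) = 455


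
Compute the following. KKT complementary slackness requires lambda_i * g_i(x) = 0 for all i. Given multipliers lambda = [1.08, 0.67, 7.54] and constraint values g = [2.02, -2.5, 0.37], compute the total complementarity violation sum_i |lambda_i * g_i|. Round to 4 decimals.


KKT complementary slackness check:
lambda_1 * g_1 = 1.08 * 2.02 = 2.1816
lambda_2 * g_2 = 0.67 * -2.5 = -1.675
lambda_3 * g_3 = 7.54 * 0.37 = 2.7898
Total violation = 2.1816 + 1.675 + 2.7898 = 6.6464


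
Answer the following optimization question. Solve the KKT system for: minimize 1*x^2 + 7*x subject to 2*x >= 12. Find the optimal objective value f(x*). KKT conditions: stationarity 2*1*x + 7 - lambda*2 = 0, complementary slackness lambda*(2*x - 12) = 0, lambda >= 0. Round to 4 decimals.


Step 1: Try lambda = 0 (constraint inactive).
x_unc = -7/(2*1) = -3.5
Check: 2*-3.5 = -7.0 < 12 -- violated!
Step 2: Constraint must be active: 2*x = 12
x* = 12/2 = 6.0
lambda = (2*1*6.0 + 7)/2 = 9.5
Step 3: Compute optimal value.
f(x*) = 1*6.0^2 + 7*6.0 = 78.0


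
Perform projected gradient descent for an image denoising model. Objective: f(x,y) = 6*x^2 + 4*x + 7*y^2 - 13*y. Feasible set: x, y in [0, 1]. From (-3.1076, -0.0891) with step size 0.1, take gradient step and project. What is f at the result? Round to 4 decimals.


Step 1: Compute gradient at (-3.1076, -0.0891).
grad_x = 2*6*-3.1076 + 4 = -33.2912
grad_y = 2*7*-0.0891 - 13 = -14.2474
Step 2: Gradient step.
x_raw = -3.1076 - 0.1*-33.2912 = 0.2215
y_raw = -0.0891 - 0.1*-14.2474 = 1.3356
Step 3: Project onto [0, 1].
x_proj = clip(0.2215) = 0.2215
y_proj = clip(1.3356) = 1.0
Step 4: Evaluate f.
f(0.2215, 1.0) = -4.8195


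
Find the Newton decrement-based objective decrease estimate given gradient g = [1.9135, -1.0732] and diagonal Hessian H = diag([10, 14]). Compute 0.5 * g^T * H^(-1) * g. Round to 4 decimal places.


Step 1: H is diagonal, so H^(-1) * g = [0.1914, -0.0767].
Step 2: g^T H^(-1) g = sum_i g_i^2 / H_ii
  = (1.9135)^2/10 + (-1.0732)^2/14
  = 0.3661 + 0.0823 = 0.4484
Step 3: Objective decrease = 0.5 * g^T H^(-1) g = 0.2242


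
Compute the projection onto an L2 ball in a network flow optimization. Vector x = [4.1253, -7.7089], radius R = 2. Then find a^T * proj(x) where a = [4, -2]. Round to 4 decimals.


Step 1: Compute ||x|| (intermediates to 6 decimals).
||x|| = sqrt(4.1253^2 + (-7.7089)^2) = 8.743297
Step 2: Project.
Since ||x|| > R, scale = R/||x|| = 2/8.743297 = 0.228747, proj(x) = scale * x
proj(x) = [0.94365, -1.763388]
Step 3: Dot product.
a^T * proj(x) = 4*0.94365 - 2*(-1.763388) = 7.3014


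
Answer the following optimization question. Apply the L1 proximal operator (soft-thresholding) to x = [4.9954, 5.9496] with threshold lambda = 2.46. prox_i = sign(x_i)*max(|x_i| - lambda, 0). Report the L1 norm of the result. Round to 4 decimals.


Soft-thresholding with lambda = 2.46:
prox(4.9954) = sign(4.9954)*max(|4.9954| - 2.46, 0) = 2.5354
prox(5.9496) = sign(5.9496)*max(|5.9496| - 2.46, 0) = 3.4896
prox(x) = [2.5354, 3.4896]
||prox(x)||_1 = 2.5354 + 3.4896 = 6.025


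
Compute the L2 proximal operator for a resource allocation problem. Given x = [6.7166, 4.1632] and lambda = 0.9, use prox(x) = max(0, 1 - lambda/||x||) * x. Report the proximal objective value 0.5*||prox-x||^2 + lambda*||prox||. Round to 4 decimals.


Step 1: Compute ||x||.
||x|| = 7.9022
Step 2: Compute scaling factor.
scale = max(0, 1 - 0.9/7.9022) = 0.8861
Step 3: prox(x) = [5.9516, 3.689]
||prox(x)|| = 7.0022
Step 4: Proximal objective.
0.5*||prox-x||^2 = 0.405
lambda*||prox|| = 6.302
Total = 6.707


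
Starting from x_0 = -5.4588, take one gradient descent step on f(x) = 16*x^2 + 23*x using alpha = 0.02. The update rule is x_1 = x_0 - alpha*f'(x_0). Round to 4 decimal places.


We compute the gradient at x_0 and apply the update.
f'(x) = 32*x + 23
f'(-5.4588) = 32*-5.4588 + 23 = -151.6816
x_1 = -5.4588 - 0.02*-151.6816 = -2.4252


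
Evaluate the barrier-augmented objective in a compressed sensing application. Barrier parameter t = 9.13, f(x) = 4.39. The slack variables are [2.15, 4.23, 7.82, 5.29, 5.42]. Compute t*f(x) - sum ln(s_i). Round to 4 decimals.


Step 1: Compute log-barrier.
ln values: [0.7655, 1.4422, 2.0567, 1.6658, 1.6901]
phi = -(0.7655 + 1.4422 + 2.0567 + 1.6658 + 1.6901) = -7.6203
Step 2: Compute augmented objective.
t*f(x) = 9.13*4.39 = 40.0807
Total = 40.0807 - 7.6203 = 32.4604


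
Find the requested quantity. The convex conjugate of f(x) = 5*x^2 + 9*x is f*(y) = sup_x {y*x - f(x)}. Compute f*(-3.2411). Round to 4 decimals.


f*(y) = sup_x {y*x - a*x^2 - b*x} = sup_x {(y-b)*x - a*x^2}
FOC: (y - b) - 2a*x = 0 => x* = (y - b)/(2a)
x* = (-3.2411 - 9)/(2*5) = -1.2241
f*(-3.2411) = (y-b)^2/(4a) = (-3.2411 - 9)^2/(4*5)
= 149.8445/20 = 7.4922


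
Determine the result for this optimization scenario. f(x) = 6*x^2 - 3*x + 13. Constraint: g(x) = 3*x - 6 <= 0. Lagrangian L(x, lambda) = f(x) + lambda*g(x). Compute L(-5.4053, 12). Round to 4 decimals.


Step 1: Evaluate f(x).
f(-5.4053) = 6*(-5.4053)^2 - 3*(-5.4053) + 13 = 204.5195
Step 2: Evaluate g(x).
g(-5.4053) = 3*-5.4053 - 6 = -22.2159
Step 3: Compute Lagrangian.
L = 204.5195 + 12*-22.2159 = -62.0713


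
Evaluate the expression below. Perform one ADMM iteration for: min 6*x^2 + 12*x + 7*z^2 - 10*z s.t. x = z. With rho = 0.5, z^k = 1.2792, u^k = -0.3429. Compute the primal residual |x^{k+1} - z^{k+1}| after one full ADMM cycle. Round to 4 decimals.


ADMM iteration with rho = 0.5, z^k = 1.2792, u^k = -0.3429
Step 1: x-update.
Minimize 6*x^2 + 12*x + (0.5/2)*(x - 1.2792 - 0.3429)^2
FOC: (2*6 + 0.5)*x = -12 + 0.5*(1.2792 + 0.3429)
x^{k+1} = -0.8951
Step 2: z-update.
Minimize 7*z^2 - 10*z + (0.5/2)*(-0.8951 - z - 0.3429)^2
FOC: (2*7 + 0.5)*z = 10 + 0.5*(-0.8951 - 0.3429)
z^{k+1} = 0.647
Step 3: u-update.
u^{k+1} = -0.3429 - 0.8951 - 0.647 = -1.885
Step 4: Primal residual = |-0.8951 - 0.647| = 1.5421


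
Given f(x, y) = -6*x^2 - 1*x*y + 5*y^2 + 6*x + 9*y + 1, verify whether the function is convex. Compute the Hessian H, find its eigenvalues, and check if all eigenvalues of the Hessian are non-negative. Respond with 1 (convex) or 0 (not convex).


The Hessian of f(x,y) = -6*x^2 - 1*x*y + 5*y^2 + 6*x + 9*y + 1 is:
H = [[-12, -1], [-1, 10]]
Trace = -12 + 10 = -2
Determinant = -12*10 - (-1)^2 = -121
Discriminant = (-2)^2 - 4*-121 = 488.0
Eigenvalues: lambda_1 = -12.0454, lambda_2 = 10.0454
The function is not convex.

0


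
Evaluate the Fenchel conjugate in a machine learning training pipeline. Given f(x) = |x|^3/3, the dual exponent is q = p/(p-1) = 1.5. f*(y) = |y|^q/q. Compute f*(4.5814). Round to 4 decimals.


The conjugate exponent q satisfies 1/p + 1/q = 1.
p = 3, so q = 3/(3 - 1) = 1.5
|y|^q = 4.5814^1.5 = 9.8061
f*(4.5814) = 9.8061 / 1.5 = 6.5374


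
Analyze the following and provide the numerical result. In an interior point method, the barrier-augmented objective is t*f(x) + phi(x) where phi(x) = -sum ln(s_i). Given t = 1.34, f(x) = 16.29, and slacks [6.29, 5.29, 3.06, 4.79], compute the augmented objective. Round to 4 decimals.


Step 1: Compute log-barrier.
ln values: [1.839, 1.6658, 1.1184, 1.5665]
phi = -(1.839 + 1.6658 + 1.1184 + 1.5665) = -6.1897
Step 2: Compute augmented objective.
t*f(x) = 1.34*16.29 = 21.8286
Total = 21.8286 - 6.1897 = 15.6389


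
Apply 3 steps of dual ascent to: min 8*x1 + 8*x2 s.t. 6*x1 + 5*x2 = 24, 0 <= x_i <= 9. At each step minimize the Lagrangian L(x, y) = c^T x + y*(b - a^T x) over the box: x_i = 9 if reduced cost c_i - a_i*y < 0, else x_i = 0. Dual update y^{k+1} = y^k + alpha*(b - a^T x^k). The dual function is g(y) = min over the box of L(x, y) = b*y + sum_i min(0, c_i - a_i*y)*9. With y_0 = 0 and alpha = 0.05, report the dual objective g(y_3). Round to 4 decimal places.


Dual ascent for LP: min 8*x1 + 8*x2, 6*x1 + 5*x2 = 24, 0 <= x_i <= 9
Step 1: y^k = 0.0, reduced costs: (8.0, 8.0)
  x^k = (0.0, 0.0), subgradient = b - a^T x = 24.0
  y^{k+1} = 0.0 + 0.05*24.0 = 1.2
Step 2: y^k = 1.2, reduced costs: (0.8, 2.0)
  x^k = (0.0, 0.0), subgradient = b - a^T x = 24.0
  y^{k+1} = 1.2 + 0.05*24.0 = 2.4
Step 3: y^k = 2.4, reduced costs: (-6.4, -4.0)
  x^k = (9.0, 9.0), subgradient = b - a^T x = -75.0
  y^{k+1} = 2.4 + 0.05*-75.0 = -1.35
Dual objective at y_3 = -1.35: reduced costs (16.1, 14.75), box minimizer x = (0.0, 0.0)
g(y_3) = b*y + (c1 - a1*y)*x1 + (c2 - a2*y)*x2 = 24*(-1.35) + 16.1*0.0 + 14.75*0.0 = -32.4 + 0.0 + 0.0 = -32.4


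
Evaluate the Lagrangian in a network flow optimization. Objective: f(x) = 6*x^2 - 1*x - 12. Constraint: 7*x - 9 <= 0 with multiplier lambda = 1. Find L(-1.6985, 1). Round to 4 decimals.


Step 1: Evaluate f(x).
f(-1.6985) = 6*(-1.6985)^2 - 1*(-1.6985) - 12 = 7.0079
Step 2: Evaluate g(x).
g(-1.6985) = 7*-1.6985 - 9 = -20.8895
Step 3: Compute Lagrangian.
L = 7.0079 + 1*-20.8895 = -13.8816


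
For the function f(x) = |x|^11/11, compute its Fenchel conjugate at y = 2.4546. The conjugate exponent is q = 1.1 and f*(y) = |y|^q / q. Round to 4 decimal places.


The conjugate exponent q satisfies 1/p + 1/q = 1.
p = 11, so q = 11/(11 - 1) = 1.1
|y|^q = 2.4546^1.1 = 2.6852
f*(2.4546) = 2.6852 / 1.1 = 2.4411


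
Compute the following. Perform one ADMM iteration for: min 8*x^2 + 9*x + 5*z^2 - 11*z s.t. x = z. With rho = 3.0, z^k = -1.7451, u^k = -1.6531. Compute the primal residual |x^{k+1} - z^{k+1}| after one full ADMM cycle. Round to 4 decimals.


ADMM iteration with rho = 3.0, z^k = -1.7451, u^k = -1.6531
Step 1: x-update.
Minimize 8*x^2 + 9*x + (3.0/2)*(x + 1.7451 - 1.6531)^2
FOC: (2*8 + 3.0)*x = -9 + 3.0*(-1.7451 + 1.6531)
x^{k+1} = -0.4882
Step 2: z-update.
Minimize 5*z^2 - 11*z + (3.0/2)*(-0.4882 - z - 1.6531)^2
FOC: (2*5 + 3.0)*z = 11 + 3.0*(-0.4882 - 1.6531)
z^{k+1} = 0.352
Step 3: u-update.
u^{k+1} = -1.6531 - 0.4882 - 0.352 = -2.4933
Step 4: Primal residual = |-0.4882 - 0.352| = 0.8402


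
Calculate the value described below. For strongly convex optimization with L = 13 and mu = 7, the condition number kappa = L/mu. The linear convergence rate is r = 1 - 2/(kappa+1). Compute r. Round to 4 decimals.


Step 1: Compute the condition number.
kappa = L/mu = 13/7 = 1.8571
Step 2: Compute the convergence rate.
r = 1 - 2/(kappa + 1) = 1 - 2*mu/(L + mu) = (L - mu)/(L + mu) = 6/20 = 0.3


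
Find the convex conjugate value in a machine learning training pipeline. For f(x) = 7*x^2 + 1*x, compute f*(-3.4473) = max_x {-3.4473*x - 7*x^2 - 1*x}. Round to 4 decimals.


f*(y) = sup_x {y*x - a*x^2 - b*x} = sup_x {(y-b)*x - a*x^2}
FOC: (y - b) - 2a*x = 0 => x* = (y - b)/(2a)
x* = (-3.4473 - 1)/(2*7) = -0.3177
f*(-3.4473) = (y-b)^2/(4a) = (-3.4473 - 1)^2/(4*7)
= 19.7785/28 = 0.7064


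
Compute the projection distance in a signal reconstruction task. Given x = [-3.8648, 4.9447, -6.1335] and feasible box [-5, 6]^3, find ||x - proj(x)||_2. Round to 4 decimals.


Project each component onto [-5, 6].
clip(-3.8648) = -3.8648, clip(4.9447) = 4.9447, clip(-6.1335) = -5.0
Projection = [-3.8648, 4.9447, -5.0]
Squared diffs: [0.0, 0.0, 1.2848]
Distance = sqrt(1.2848) = 1.1335


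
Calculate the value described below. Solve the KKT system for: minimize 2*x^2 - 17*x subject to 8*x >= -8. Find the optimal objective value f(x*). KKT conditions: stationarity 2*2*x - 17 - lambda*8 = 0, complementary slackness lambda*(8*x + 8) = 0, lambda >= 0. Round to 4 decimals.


Step 1: Try lambda = 0 (constraint inactive).
Stationarity: 2*2*x - 17 = 0
x* = 17/(2*2) = 4.25
Check constraint: 8*4.25 = 34.0 >= -8 -- satisfied.
Step 2: Compute optimal value.
f(x*) = 2*4.25^2 - 17*4.25 = -36.125


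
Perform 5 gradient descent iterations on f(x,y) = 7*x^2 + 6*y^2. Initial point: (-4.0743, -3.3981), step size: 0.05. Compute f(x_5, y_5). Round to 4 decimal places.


Gradient descent on f(x,y) = 7*x^2 + 6*y^2.
Starting point: (-4.0743, -3.3981), alpha = 0.05
Step 1: grad_x = 2*7*-4.0743 = -57.0402, grad_y = 2*6*-3.3981 = -40.7772
  x_1 = -4.0743 - 0.05*-57.0402 = -1.2223
  y_1 = -3.3981 - 0.05*-40.7772 = -1.3592
Step 2: grad_x = 2*7*-1.2223 = -17.1121, grad_y = 2*6*-1.3592 = -16.3109
  x_2 = -1.2223 - 0.05*-17.1121 = -0.3667
  y_2 = -1.3592 - 0.05*-16.3109 = -0.5437
Step 3: grad_x = 2*7*-0.3667 = -5.1336, grad_y = 2*6*-0.5437 = -6.5244
  x_3 = -0.3667 - 0.05*-5.1336 = -0.11
  y_3 = -0.5437 - 0.05*-6.5244 = -0.2175
Step 4: grad_x = 2*7*-0.11 = -1.5401, grad_y = 2*6*-0.2175 = -2.6097
  x_4 = -0.11 - 0.05*-1.5401 = -0.033
  y_4 = -0.2175 - 0.05*-2.6097 = -0.087
Step 5: grad_x = 2*7*-0.033 = -0.462, grad_y = 2*6*-0.087 = -1.0439
  x_5 = -0.033 - 0.05*-0.462 = -0.0099
  y_5 = -0.087 - 0.05*-1.0439 = -0.0348
f(-0.0099, -0.0348) = 7*(-0.0099)^2 + 6*(-0.0348)^2 = 0.008


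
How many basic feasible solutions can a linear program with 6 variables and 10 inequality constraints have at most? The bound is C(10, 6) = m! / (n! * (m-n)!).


Each vertex corresponds to some choice of n active constraints out of m, so the number of vertices is at most C(m, n) = m! / (n!(m-n)!).
m = 10, n = 6
Numerator: 10 * 9 * 8 * 7 * 6 * 5
Denominator: 6! = 720
C(10, 6) = 210


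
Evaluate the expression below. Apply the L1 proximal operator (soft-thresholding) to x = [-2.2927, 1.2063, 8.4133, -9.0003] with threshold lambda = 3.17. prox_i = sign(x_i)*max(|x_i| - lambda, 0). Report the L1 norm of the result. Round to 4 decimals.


Soft-thresholding with lambda = 3.17:
prox(-2.2927) = sign(-2.2927)*max(|-2.2927| - 3.17, 0) = 0.0
prox(1.2063) = sign(1.2063)*max(|1.2063| - 3.17, 0) = 0.0
prox(8.4133) = sign(8.4133)*max(|8.4133| - 3.17, 0) = 5.2433
prox(-9.0003) = sign(-9.0003)*max(|-9.0003| - 3.17, 0) = -5.8303
prox(x) = [0.0, 0.0, 5.2433, -5.8303]
||prox(x)||_1 = 0.0 + 0.0 + 5.2433 + 5.8303 = 11.0736


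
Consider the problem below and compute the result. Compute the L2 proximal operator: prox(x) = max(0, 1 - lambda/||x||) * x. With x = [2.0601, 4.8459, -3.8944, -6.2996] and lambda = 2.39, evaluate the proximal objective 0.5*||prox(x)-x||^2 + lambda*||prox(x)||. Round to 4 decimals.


Step 1: Compute ||x||.
||x|| = 9.0872
Step 2: Compute scaling factor.
scale = max(0, 1 - 2.39/9.0872) = 0.737
Step 3: prox(x) = [1.5183, 3.5714, -2.8701, -4.6428]
||prox(x)|| = 6.6972
Step 4: Proximal objective.
0.5*||prox-x||^2 = 2.8561
lambda*||prox|| = 16.0063
Total = 18.8625


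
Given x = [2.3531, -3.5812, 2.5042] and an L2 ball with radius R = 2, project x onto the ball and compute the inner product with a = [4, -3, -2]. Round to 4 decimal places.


Step 1: Compute ||x|| (intermediates to 6 decimals).
||x|| = sqrt(2.3531^2 + (-3.5812)^2 + 2.5042^2) = 4.963173
Step 2: Project.
Since ||x|| > R, scale = R/||x|| = 2/4.963173 = 0.402968, proj(x) = scale * x
proj(x) = [0.948224, -1.443109, 1.009112]
Step 3: Dot product.
a^T * proj(x) = 4*0.948224 - 3*(-1.443109) - 2*1.009112 = 6.104


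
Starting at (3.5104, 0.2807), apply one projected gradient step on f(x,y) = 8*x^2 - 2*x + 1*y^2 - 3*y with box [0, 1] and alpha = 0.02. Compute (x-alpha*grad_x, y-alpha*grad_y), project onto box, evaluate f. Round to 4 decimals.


Step 1: Compute gradient at (3.5104, 0.2807).
grad_x = 2*8*3.5104 - 2 = 54.1664
grad_y = 2*1*0.2807 - 3 = -2.4386
Step 2: Gradient step.
x_raw = 3.5104 - 0.02*54.1664 = 2.4271
y_raw = 0.2807 - 0.02*-2.4386 = 0.3295
Step 3: Project onto [0, 1].
x_proj = clip(2.4271) = 1.0
y_proj = clip(0.3295) = 0.3295
Step 4: Evaluate f.
f(1.0, 0.3295) = 5.1201


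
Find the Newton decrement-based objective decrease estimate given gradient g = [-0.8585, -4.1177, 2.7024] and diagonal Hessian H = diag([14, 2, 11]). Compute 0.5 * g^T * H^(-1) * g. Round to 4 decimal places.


Step 1: H is diagonal, so H^(-1) * g = [-0.0613, -2.0589, 0.2457].
Step 2: g^T H^(-1) g = sum_i g_i^2 / H_ii
  = (-0.8585)^2/14 + (-4.1177)^2/2 + (2.7024)^2/11
  = 0.0526 + 8.4777 + 0.6639 = 9.1943
Step 3: Objective decrease = 0.5 * g^T H^(-1) g = 4.5971
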